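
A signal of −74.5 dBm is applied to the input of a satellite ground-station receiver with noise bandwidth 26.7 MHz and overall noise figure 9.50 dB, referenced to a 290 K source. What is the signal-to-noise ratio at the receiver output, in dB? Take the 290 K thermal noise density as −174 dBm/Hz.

Noise floor: N = −174 + 10 log₁₀(B) + NF
10 log₁₀(2.67×10⁷) = 74.27 dB
N = −174 + 74.27 + 9.50 = −90.23 dBm
SNR = P_sig − N = −74.5 − (−90.23) = 15.73 dB → 15.7 dB

15.7 dB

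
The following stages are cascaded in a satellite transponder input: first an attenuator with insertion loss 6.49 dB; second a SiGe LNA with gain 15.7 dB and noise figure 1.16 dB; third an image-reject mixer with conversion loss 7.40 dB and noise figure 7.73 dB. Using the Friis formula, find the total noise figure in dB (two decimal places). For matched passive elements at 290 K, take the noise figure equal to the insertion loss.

8.07 dB

Convert to linear (a loss of L dB is a gain of −L dB): F_i = 10^(NF_i/10), G_i = 10^(G_i,dB/10)
  Stage 1: F_1 = 10^(6.49/10) = 4.457, G_1 = 10^(−6.49/10) = 0.2244
  Stage 2: F_2 = 10^(1.16/10) = 1.306, G_2 = 10^(15.7/10) = 37.15
  Stage 3: F_3 = 10^(7.73/10) = 5.929, G_3 = 10^(−7.40/10) = 0.1820
Friis cascade:
  F = 4.457 + (1.306 − 1)/0.2244 + (5.929 − 1)/8.337 = 6.412
NF = 10 log₁₀(6.412) = 8.07 dB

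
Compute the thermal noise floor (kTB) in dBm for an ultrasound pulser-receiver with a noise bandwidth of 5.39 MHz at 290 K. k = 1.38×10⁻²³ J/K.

P_n = kTB = 1.38×10⁻²³ × 290 × 5.39×10⁶ = 2.16×10⁻¹⁴ W
In dBm: 10 log₁₀(2.16×10⁻¹⁴ / 10⁻³) = −106.7 dBm

−106.7 dBm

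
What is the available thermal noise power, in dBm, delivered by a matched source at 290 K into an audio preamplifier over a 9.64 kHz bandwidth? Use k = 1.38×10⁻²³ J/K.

−134.1 dBm

P_n = kTB = 1.38×10⁻²³ × 290 × 9.64×10³ = 3.86×10⁻¹⁷ W
In dBm: 10 log₁₀(3.86×10⁻¹⁷ / 10⁻³) = −134.1 dBm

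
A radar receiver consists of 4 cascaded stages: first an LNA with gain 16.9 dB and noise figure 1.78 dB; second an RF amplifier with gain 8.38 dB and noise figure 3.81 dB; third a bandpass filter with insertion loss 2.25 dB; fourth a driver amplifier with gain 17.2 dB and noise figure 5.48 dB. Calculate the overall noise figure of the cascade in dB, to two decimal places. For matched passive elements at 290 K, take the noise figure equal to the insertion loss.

Convert to linear (a loss of L dB is a gain of −L dB): F_i = 10^(NF_i/10), G_i = 10^(G_i,dB/10)
  Stage 1: F_1 = 10^(1.78/10) = 1.507, G_1 = 10^(16.9/10) = 48.98
  Stage 2: F_2 = 10^(3.81/10) = 2.404, G_2 = 10^(8.38/10) = 6.887
  Stage 3: F_3 = 10^(2.25/10) = 1.679, G_3 = 10^(−2.25/10) = 0.5957
  Stage 4: F_4 = 10^(5.48/10) = 3.532, G_4 = 10^(17.2/10) = 52.48
Friis cascade:
  F = 1.507 + (2.404 − 1)/48.98 + (1.679 − 1)/337.3 + (3.532 − 1)/200.9 = 1.550
NF = 10 log₁₀(1.550) = 1.90 dB

1.90 dB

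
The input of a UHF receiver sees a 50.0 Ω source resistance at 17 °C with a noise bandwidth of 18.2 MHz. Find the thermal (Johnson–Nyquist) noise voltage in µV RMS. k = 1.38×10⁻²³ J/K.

T = 17 °C + 273.15 = 290.15 K
V_n = √(4kTRB)
4kTRB = 4 × 1.38×10⁻²³ × 290.15 × 5.00×10¹ × 1.82×10⁷ = 1.46×10⁻¹¹ V²
V_n = √(1.46×10⁻¹¹) = 3.82×10⁻⁶ V = 3.82 µV

3.82 µV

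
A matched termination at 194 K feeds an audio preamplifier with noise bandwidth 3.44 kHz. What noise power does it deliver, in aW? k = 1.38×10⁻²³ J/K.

9.21 aW

P_n = kTB = 1.38×10⁻²³ × 194 × 3.44×10³ = 9.21×10⁻¹⁸ W = 9.21 aW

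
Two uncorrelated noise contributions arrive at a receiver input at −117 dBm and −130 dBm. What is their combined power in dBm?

Convert to linear, add, convert back:
P₁ = 2.00×10⁻¹⁵ W, P₂ = 1.00×10⁻¹⁶ W
P_tot = 2.10×10⁻¹⁵ W → 10 log₁₀(P_tot / 10⁻³) = −116.8 dBm

−116.8 dBm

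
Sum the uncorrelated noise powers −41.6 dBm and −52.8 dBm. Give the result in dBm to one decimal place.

Convert to linear, add, convert back:
P₁ = 6.92×10⁻⁸ W, P₂ = 5.25×10⁻⁹ W
P_tot = 7.44×10⁻⁸ W → 10 log₁₀(P_tot / 10⁻³) = −41.3 dBm

−41.3 dBm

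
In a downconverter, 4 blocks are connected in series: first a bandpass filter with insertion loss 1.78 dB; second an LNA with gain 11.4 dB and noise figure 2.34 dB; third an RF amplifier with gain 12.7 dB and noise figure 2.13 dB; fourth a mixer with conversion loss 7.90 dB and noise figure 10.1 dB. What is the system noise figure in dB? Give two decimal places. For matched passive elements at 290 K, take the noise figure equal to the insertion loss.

Convert to linear (a loss of L dB is a gain of −L dB): F_i = 10^(NF_i/10), G_i = 10^(G_i,dB/10)
  Stage 1: F_1 = 10^(1.78/10) = 1.507, G_1 = 10^(−1.78/10) = 0.6637
  Stage 2: F_2 = 10^(2.34/10) = 1.714, G_2 = 10^(11.4/10) = 13.80
  Stage 3: F_3 = 10^(2.13/10) = 1.633, G_3 = 10^(12.7/10) = 18.62
  Stage 4: F_4 = 10^(10.1/10) = 10.23, G_4 = 10^(−7.90/10) = 0.1622
Friis cascade:
  F = 1.507 + (1.714 − 1)/0.6637 + (1.633 − 1)/9.162 + (10.23 − 1)/170.6 = 2.705
NF = 10 log₁₀(2.705) = 4.32 dB

4.32 dB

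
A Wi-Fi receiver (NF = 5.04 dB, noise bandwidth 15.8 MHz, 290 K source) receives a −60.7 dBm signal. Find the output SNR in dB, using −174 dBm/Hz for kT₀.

36.3 dB

Noise floor: N = −174 + 10 log₁₀(B) + NF
10 log₁₀(1.58×10⁷) = 71.99 dB
N = −174 + 71.99 + 5.04 = −96.97 dBm
SNR = P_sig − N = −60.7 − (−96.97) = 36.27 dB → 36.3 dB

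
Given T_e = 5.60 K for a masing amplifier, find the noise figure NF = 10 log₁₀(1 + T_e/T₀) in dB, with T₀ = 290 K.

0.083 dB

F = 1 + T_e/T₀ = 1 + 5.60/290 = 1.01931
NF = 10 log₁₀(1.01931) = 0.083 dB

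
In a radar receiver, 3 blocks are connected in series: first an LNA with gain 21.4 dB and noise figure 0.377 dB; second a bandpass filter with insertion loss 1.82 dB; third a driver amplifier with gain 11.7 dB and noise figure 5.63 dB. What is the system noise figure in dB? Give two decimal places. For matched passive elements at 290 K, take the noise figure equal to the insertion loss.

0.51 dB

Convert to linear (a loss of L dB is a gain of −L dB): F_i = 10^(NF_i/10), G_i = 10^(G_i,dB/10)
  Stage 1: F_1 = 10^(0.377/10) = 1.091, G_1 = 10^(21.4/10) = 138.0
  Stage 2: F_2 = 10^(1.82/10) = 1.521, G_2 = 10^(−1.82/10) = 0.6577
  Stage 3: F_3 = 10^(5.63/10) = 3.656, G_3 = 10^(11.7/10) = 14.79
Friis cascade:
  F = 1.091 + (1.521 − 1)/138.0 + (3.656 − 1)/90.78 = 1.124
NF = 10 log₁₀(1.124) = 0.51 dB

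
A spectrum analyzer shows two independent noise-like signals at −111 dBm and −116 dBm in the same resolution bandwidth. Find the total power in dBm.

−109.8 dBm

Convert to linear, add, convert back:
P₁ = 7.94×10⁻¹⁵ W, P₂ = 2.51×10⁻¹⁵ W
P_tot = 1.05×10⁻¹⁴ W → 10 log₁₀(P_tot / 10⁻³) = −109.8 dBm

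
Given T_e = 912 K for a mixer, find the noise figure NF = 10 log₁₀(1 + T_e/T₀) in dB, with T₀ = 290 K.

6.18 dB

F = 1 + T_e/T₀ = 1 + 912/290 = 4.14483
NF = 10 log₁₀(4.14483) = 6.18 dB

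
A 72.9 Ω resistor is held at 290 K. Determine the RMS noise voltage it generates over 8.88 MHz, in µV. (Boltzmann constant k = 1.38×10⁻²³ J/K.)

V_n = √(4kTRB)
4kTRB = 4 × 1.38×10⁻²³ × 290 × 7.29×10¹ × 8.88×10⁶ = 1.04×10⁻¹¹ V²
V_n = √(1.04×10⁻¹¹) = 3.22×10⁻⁶ V = 3.22 µV

3.22 µV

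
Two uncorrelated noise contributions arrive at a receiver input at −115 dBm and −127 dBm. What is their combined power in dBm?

−114.7 dBm

Convert to linear, add, convert back:
P₁ = 3.16×10⁻¹⁵ W, P₂ = 2.00×10⁻¹⁶ W
P_tot = 3.36×10⁻¹⁵ W → 10 log₁₀(P_tot / 10⁻³) = −114.7 dBm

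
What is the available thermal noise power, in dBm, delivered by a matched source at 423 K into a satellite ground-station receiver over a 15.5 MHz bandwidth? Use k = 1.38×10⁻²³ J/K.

P_n = kTB = 1.38×10⁻²³ × 423 × 1.55×10⁷ = 9.05×10⁻¹⁴ W
In dBm: 10 log₁₀(9.05×10⁻¹⁴ / 10⁻³) = −100.4 dBm

−100.4 dBm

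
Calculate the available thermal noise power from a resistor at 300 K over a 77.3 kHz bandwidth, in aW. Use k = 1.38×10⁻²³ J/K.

P_n = kTB = 1.38×10⁻²³ × 300 × 7.73×10⁴ = 3.20×10⁻¹⁶ W = 320 aW

320 aW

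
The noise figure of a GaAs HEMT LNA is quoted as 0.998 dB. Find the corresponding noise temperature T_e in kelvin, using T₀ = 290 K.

74.9 K

F = 10^(0.998/10) = 1.25835
T_e = (F − 1)·T₀ = (1.25835 − 1) × 290 = 74.9 K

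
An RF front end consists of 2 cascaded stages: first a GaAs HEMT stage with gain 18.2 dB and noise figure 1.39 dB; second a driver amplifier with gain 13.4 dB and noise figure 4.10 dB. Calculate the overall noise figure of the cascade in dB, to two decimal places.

Convert to linear (a loss of L dB is a gain of −L dB): F_i = 10^(NF_i/10), G_i = 10^(G_i,dB/10)
  Stage 1: F_1 = 10^(1.39/10) = 1.377, G_1 = 10^(18.2/10) = 66.07
  Stage 2: F_2 = 10^(4.10/10) = 2.570, G_2 = 10^(13.4/10) = 21.88
Friis cascade:
  F = 1.377 + (2.570 − 1)/66.07 = 1.401
NF = 10 log₁₀(1.401) = 1.46 dB

1.46 dB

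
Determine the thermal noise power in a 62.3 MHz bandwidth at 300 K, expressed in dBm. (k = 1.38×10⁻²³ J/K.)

P_n = kTB = 1.38×10⁻²³ × 300 × 6.23×10⁷ = 2.58×10⁻¹³ W
In dBm: 10 log₁₀(2.58×10⁻¹³ / 10⁻³) = −95.9 dBm

−95.9 dBm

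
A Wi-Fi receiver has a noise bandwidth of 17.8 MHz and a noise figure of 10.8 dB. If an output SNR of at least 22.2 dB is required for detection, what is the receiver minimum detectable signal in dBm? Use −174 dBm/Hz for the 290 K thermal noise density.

Sensitivity = −174 + 10 log₁₀(B) + NF + SNR_min
= −174 + 72.5 + 10.8 + 22.2
= −68.5 dBm → −68.5 dBm

−68.5 dBm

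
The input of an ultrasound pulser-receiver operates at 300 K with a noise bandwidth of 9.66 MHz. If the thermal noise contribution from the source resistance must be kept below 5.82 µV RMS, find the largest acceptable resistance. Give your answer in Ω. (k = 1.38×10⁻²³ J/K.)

Johnson–Nyquist: V_n = √(4kTRB) ⇒ R = V_n² / (4kTB)
4kTB = 4 × 1.38×10⁻²³ × 300 × 9.66×10⁶ = 1.60×10⁻¹³
R = (5.82×10⁻⁶)² / 1.60×10⁻¹³ = 2.12×10² Ω = 212 Ω

212 Ω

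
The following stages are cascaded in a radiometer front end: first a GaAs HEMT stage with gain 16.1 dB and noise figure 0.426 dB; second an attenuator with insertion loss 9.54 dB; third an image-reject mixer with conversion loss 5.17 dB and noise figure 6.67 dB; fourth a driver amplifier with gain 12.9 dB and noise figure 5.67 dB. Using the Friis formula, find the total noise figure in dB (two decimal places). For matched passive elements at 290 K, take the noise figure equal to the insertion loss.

Convert to linear (a loss of L dB is a gain of −L dB): F_i = 10^(NF_i/10), G_i = 10^(G_i,dB/10)
  Stage 1: F_1 = 10^(0.426/10) = 1.103, G_1 = 10^(16.1/10) = 40.74
  Stage 2: F_2 = 10^(9.54/10) = 8.995, G_2 = 10^(−9.54/10) = 0.1112
  Stage 3: F_3 = 10^(6.67/10) = 4.645, G_3 = 10^(−5.17/10) = 0.3041
  Stage 4: F_4 = 10^(5.67/10) = 3.690, G_4 = 10^(12.9/10) = 19.50
Friis cascade:
  F = 1.103 + (8.995 − 1)/40.74 + (4.645 − 1)/4.529 + (3.690 − 1)/1.377 = 4.057
NF = 10 log₁₀(4.057) = 6.08 dB

6.08 dB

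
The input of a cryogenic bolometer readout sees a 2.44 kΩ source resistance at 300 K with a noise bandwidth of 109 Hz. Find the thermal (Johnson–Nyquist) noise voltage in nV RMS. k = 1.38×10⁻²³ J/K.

V_n = √(4kTRB)
4kTRB = 4 × 1.38×10⁻²³ × 300 × 2.44×10³ × 1.09×10² = 4.40×10⁻¹⁵ V²
V_n = √(4.40×10⁻¹⁵) = 6.64×10⁻⁸ V = 66.4 nV

66.4 nV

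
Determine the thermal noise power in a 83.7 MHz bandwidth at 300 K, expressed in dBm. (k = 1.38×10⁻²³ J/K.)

P_n = kTB = 1.38×10⁻²³ × 300 × 8.37×10⁷ = 3.47×10⁻¹³ W
In dBm: 10 log₁₀(3.47×10⁻¹³ / 10⁻³) = −94.6 dBm

−94.6 dBm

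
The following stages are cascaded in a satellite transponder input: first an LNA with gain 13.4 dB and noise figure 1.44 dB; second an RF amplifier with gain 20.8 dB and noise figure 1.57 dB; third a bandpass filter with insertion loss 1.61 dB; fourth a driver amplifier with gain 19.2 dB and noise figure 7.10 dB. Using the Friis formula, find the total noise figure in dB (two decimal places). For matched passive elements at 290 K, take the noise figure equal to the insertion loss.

Convert to linear (a loss of L dB is a gain of −L dB): F_i = 10^(NF_i/10), G_i = 10^(G_i,dB/10)
  Stage 1: F_1 = 10^(1.44/10) = 1.393, G_1 = 10^(13.4/10) = 21.88
  Stage 2: F_2 = 10^(1.57/10) = 1.435, G_2 = 10^(20.8/10) = 120.2
  Stage 3: F_3 = 10^(1.61/10) = 1.449, G_3 = 10^(−1.61/10) = 0.6902
  Stage 4: F_4 = 10^(7.10/10) = 5.129, G_4 = 10^(19.2/10) = 83.18
Friis cascade:
  F = 1.393 + (1.435 − 1)/21.88 + (1.449 − 1)/2630 + (5.129 − 1)/1816 = 1.416
NF = 10 log₁₀(1.416) = 1.51 dB

1.51 dB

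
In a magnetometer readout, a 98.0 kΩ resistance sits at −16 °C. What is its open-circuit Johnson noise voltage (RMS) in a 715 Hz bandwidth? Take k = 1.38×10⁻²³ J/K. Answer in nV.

T = −16 °C + 273.15 = 257.15 K
V_n = √(4kTRB)
4kTRB = 4 × 1.38×10⁻²³ × 257.15 × 9.80×10⁴ × 7.15×10² = 9.95×10⁻¹³ V²
V_n = √(9.95×10⁻¹³) = 9.97×10⁻⁷ V = 997 nV

997 nV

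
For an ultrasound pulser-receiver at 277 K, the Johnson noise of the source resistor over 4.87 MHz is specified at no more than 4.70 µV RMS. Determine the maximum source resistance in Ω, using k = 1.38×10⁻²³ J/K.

Johnson–Nyquist: V_n = √(4kTRB) ⇒ R = V_n² / (4kTB)
4kTB = 4 × 1.38×10⁻²³ × 277 × 4.87×10⁶ = 7.45×10⁻¹⁴
R = (4.70×10⁻⁶)² / 7.45×10⁻¹⁴ = 2.97×10² Ω = 297 Ω

297 Ω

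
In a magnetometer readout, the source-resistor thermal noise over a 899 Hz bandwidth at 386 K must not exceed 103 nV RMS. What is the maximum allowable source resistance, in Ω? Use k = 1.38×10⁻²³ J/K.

Johnson–Nyquist: V_n = √(4kTRB) ⇒ R = V_n² / (4kTB)
4kTB = 4 × 1.38×10⁻²³ × 386 × 8.99×10² = 1.92×10⁻¹⁷
R = (1.03×10⁻⁷)² / 1.92×10⁻¹⁷ = 5.54×10² Ω = 554 Ω

554 Ω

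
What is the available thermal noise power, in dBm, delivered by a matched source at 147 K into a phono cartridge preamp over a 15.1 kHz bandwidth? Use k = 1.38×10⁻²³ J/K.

−135.1 dBm

P_n = kTB = 1.38×10⁻²³ × 147 × 1.51×10⁴ = 3.06×10⁻¹⁷ W
In dBm: 10 log₁₀(3.06×10⁻¹⁷ / 10⁻³) = −135.1 dBm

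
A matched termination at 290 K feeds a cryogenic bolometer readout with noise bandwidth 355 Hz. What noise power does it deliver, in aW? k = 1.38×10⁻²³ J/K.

P_n = kTB = 1.38×10⁻²³ × 290 × 3.55×10² = 1.42×10⁻¹⁸ W = 1.42 aW

1.42 aW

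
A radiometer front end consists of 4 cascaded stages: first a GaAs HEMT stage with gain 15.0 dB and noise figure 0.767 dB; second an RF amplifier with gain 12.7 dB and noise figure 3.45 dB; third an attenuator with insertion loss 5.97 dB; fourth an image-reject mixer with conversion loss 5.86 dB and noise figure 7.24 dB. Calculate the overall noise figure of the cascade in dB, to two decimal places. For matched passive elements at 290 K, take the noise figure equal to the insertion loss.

1.02 dB

Convert to linear (a loss of L dB is a gain of −L dB): F_i = 10^(NF_i/10), G_i = 10^(G_i,dB/10)
  Stage 1: F_1 = 10^(0.767/10) = 1.193, G_1 = 10^(15.0/10) = 31.62
  Stage 2: F_2 = 10^(3.45/10) = 2.213, G_2 = 10^(12.7/10) = 18.62
  Stage 3: F_3 = 10^(5.97/10) = 3.954, G_3 = 10^(−5.97/10) = 0.2529
  Stage 4: F_4 = 10^(7.24/10) = 5.297, G_4 = 10^(−5.86/10) = 0.2594
Friis cascade:
  F = 1.193 + (2.213 − 1)/31.62 + (3.954 − 1)/588.8 + (5.297 − 1)/148.9 = 1.265
NF = 10 log₁₀(1.265) = 1.02 dB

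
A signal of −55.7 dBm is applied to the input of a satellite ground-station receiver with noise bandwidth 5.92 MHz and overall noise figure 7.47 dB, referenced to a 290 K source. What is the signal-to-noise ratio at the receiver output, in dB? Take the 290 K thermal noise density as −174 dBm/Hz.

Noise floor: N = −174 + 10 log₁₀(B) + NF
10 log₁₀(5.92×10⁶) = 67.72 dB
N = −174 + 67.72 + 7.47 = −98.81 dBm
SNR = P_sig − N = −55.7 − (−98.81) = 43.11 dB → 43.1 dB

43.1 dB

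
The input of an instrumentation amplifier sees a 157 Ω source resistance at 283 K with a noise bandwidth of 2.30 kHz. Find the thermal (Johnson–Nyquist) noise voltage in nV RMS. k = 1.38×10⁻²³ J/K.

75.1 nV

V_n = √(4kTRB)
4kTRB = 4 × 1.38×10⁻²³ × 283 × 1.57×10² × 2.30×10³ = 5.64×10⁻¹⁵ V²
V_n = √(5.64×10⁻¹⁵) = 7.51×10⁻⁸ V = 75.1 nV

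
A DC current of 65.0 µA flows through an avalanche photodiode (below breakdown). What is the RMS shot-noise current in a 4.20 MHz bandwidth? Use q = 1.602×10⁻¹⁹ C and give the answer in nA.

9.35 nA

I_n = √(2qI·B)
2qI·B = 2 × 1.602×10⁻¹⁹ × 6.50×10⁻⁵ × 4.20×10⁶ = 8.75×10⁻¹⁷ A²
I_n = √(8.75×10⁻¹⁷) = 9.35×10⁻⁹ A = 9.35 nA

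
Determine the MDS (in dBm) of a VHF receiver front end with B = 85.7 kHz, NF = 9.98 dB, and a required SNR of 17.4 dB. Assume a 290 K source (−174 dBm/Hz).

−97.3 dBm

Sensitivity = −174 + 10 log₁₀(B) + NF + SNR_min
= −174 + 49.33 + 9.98 + 17.4
= −97.29 dBm → −97.3 dBm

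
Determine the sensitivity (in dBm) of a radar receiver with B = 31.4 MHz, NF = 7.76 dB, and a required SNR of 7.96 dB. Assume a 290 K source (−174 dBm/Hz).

−83.3 dBm

Sensitivity = −174 + 10 log₁₀(B) + NF + SNR_min
= −174 + 74.97 + 7.76 + 7.96
= −83.31 dBm → −83.3 dBm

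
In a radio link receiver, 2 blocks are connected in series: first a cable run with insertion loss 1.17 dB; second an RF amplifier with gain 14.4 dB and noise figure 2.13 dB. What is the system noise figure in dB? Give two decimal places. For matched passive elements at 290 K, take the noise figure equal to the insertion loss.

3.30 dB

Convert to linear (a loss of L dB is a gain of −L dB): F_i = 10^(NF_i/10), G_i = 10^(G_i,dB/10)
  Stage 1: F_1 = 10^(1.17/10) = 1.309, G_1 = 10^(−1.17/10) = 0.7638
  Stage 2: F_2 = 10^(2.13/10) = 1.633, G_2 = 10^(14.4/10) = 27.54
Friis cascade:
  F = 1.309 + (1.633 − 1)/0.7638 = 2.138
NF = 10 log₁₀(2.138) = 3.30 dB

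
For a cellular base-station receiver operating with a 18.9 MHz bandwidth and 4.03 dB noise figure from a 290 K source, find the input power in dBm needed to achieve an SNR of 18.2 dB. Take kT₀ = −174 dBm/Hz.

Sensitivity = −174 + 10 log₁₀(B) + NF + SNR_min
= −174 + 72.76 + 4.03 + 18.2
= −79.01 dBm → −79.0 dBm

−79.0 dBm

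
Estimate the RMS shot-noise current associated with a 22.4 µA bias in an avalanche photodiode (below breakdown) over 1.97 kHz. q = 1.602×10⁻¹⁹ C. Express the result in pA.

119 pA

I_n = √(2qI·B)
2qI·B = 2 × 1.602×10⁻¹⁹ × 2.24×10⁻⁵ × 1.97×10³ = 1.41×10⁻²⁰ A²
I_n = √(1.41×10⁻²⁰) = 1.19×10⁻¹⁰ A = 119 pA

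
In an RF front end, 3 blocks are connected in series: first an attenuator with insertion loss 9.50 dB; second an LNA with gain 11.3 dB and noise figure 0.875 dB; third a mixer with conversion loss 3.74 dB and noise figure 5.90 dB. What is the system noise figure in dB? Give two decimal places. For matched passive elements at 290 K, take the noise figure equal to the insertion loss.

Convert to linear (a loss of L dB is a gain of −L dB): F_i = 10^(NF_i/10), G_i = 10^(G_i,dB/10)
  Stage 1: F_1 = 10^(9.50/10) = 8.913, G_1 = 10^(−9.50/10) = 0.1122
  Stage 2: F_2 = 10^(0.875/10) = 1.223, G_2 = 10^(11.3/10) = 13.49
  Stage 3: F_3 = 10^(5.90/10) = 3.890, G_3 = 10^(−3.74/10) = 0.4227
Friis cascade:
  F = 8.913 + (1.223 − 1)/0.1122 + (3.890 − 1)/1.514 = 12.81
NF = 10 log₁₀(12.81) = 11.08 dB

11.08 dB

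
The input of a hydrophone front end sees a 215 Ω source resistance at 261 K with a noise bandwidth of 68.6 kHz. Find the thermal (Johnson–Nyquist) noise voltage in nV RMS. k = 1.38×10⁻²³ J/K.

V_n = √(4kTRB)
4kTRB = 4 × 1.38×10⁻²³ × 261 × 2.15×10² × 6.86×10⁴ = 2.12×10⁻¹³ V²
V_n = √(2.12×10⁻¹³) = 4.61×10⁻⁷ V = 461 nV

461 nV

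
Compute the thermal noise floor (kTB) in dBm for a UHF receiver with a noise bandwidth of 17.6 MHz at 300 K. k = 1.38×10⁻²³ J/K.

P_n = kTB = 1.38×10⁻²³ × 300 × 1.76×10⁷ = 7.29×10⁻¹⁴ W
In dBm: 10 log₁₀(7.29×10⁻¹⁴ / 10⁻³) = −101.4 dBm

−101.4 dBm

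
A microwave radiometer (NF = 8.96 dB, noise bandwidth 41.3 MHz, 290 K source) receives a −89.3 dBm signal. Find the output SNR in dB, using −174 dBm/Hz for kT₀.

−0.4 dB

Noise floor: N = −174 + 10 log₁₀(B) + NF
10 log₁₀(4.13×10⁷) = 76.16 dB
N = −174 + 76.16 + 8.96 = −88.88 dBm
SNR = P_sig − N = −89.3 − (−88.88) = −0.42 dB → −0.4 dB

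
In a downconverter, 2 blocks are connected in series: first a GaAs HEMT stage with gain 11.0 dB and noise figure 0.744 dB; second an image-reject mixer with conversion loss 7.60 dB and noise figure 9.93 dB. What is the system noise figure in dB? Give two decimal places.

Convert to linear (a loss of L dB is a gain of −L dB): F_i = 10^(NF_i/10), G_i = 10^(G_i,dB/10)
  Stage 1: F_1 = 10^(0.744/10) = 1.187, G_1 = 10^(11.0/10) = 12.59
  Stage 2: F_2 = 10^(9.93/10) = 9.840, G_2 = 10^(−7.60/10) = 0.1738
Friis cascade:
  F = 1.187 + (9.840 − 1)/12.59 = 1.889
NF = 10 log₁₀(1.889) = 2.76 dB

2.76 dB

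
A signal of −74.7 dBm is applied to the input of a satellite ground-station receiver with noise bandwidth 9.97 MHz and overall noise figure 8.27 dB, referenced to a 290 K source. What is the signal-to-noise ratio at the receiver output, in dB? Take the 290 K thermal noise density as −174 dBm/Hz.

Noise floor: N = −174 + 10 log₁₀(B) + NF
10 log₁₀(9.97×10⁶) = 69.99 dB
N = −174 + 69.99 + 8.27 = −95.74 dBm
SNR = P_sig − N = −74.7 − (−95.74) = 21.04 dB → 21.0 dB

21.0 dB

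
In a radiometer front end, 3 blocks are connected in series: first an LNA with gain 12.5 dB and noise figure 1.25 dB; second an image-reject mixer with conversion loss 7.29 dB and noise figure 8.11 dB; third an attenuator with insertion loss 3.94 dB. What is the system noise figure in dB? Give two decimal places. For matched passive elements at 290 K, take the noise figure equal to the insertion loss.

3.19 dB

Convert to linear (a loss of L dB is a gain of −L dB): F_i = 10^(NF_i/10), G_i = 10^(G_i,dB/10)
  Stage 1: F_1 = 10^(1.25/10) = 1.334, G_1 = 10^(12.5/10) = 17.78
  Stage 2: F_2 = 10^(8.11/10) = 6.471, G_2 = 10^(−7.29/10) = 0.1866
  Stage 3: F_3 = 10^(3.94/10) = 2.477, G_3 = 10^(−3.94/10) = 0.4036
Friis cascade:
  F = 1.334 + (6.471 − 1)/17.78 + (2.477 − 1)/3.319 = 2.086
NF = 10 log₁₀(2.086) = 3.19 dB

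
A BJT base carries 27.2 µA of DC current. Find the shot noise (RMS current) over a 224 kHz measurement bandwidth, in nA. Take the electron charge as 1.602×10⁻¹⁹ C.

1.40 nA

I_n = √(2qI·B)
2qI·B = 2 × 1.602×10⁻¹⁹ × 2.72×10⁻⁵ × 2.24×10⁵ = 1.95×10⁻¹⁸ A²
I_n = √(1.95×10⁻¹⁸) = 1.40×10⁻⁹ A = 1.40 nA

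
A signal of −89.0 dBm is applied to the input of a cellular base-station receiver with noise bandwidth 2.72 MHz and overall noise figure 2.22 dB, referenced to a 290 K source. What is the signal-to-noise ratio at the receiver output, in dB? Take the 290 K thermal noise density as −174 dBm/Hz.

Noise floor: N = −174 + 10 log₁₀(B) + NF
10 log₁₀(2.72×10⁶) = 64.35 dB
N = −174 + 64.35 + 2.22 = −107.43 dBm
SNR = P_sig − N = −89.0 − (−107.43) = 18.43 dB → 18.4 dB

18.4 dB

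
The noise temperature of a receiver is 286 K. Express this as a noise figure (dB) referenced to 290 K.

2.98 dB

F = 1 + T_e/T₀ = 1 + 286/290 = 1.98621
NF = 10 log₁₀(1.98621) = 2.98 dB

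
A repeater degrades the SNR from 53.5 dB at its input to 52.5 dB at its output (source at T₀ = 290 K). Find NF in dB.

1.0 dB

NF (dB) = SNR_in(dB) − SNR_out(dB) when the source is at T₀
NF = 53.5 − 52.5 = 1.0 dB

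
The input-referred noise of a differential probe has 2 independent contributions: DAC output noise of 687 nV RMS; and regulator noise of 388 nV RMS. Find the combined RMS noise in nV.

789 nV

Uncorrelated sources add in power (mean-square): V_tot = √(ΣV_i²)
V_tot = √[(6.87×10⁻⁷)² + (3.88×10⁻⁷)²] = 7.89×10⁻⁷ V = 789 nV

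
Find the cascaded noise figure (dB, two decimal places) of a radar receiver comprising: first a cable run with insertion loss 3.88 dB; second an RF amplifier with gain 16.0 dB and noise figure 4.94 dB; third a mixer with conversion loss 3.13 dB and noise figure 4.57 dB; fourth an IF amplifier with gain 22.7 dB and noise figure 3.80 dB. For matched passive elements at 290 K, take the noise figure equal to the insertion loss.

8.98 dB

Convert to linear (a loss of L dB is a gain of −L dB): F_i = 10^(NF_i/10), G_i = 10^(G_i,dB/10)
  Stage 1: F_1 = 10^(3.88/10) = 2.443, G_1 = 10^(−3.88/10) = 0.4093
  Stage 2: F_2 = 10^(4.94/10) = 3.119, G_2 = 10^(16.0/10) = 39.81
  Stage 3: F_3 = 10^(4.57/10) = 2.864, G_3 = 10^(−3.13/10) = 0.4864
  Stage 4: F_4 = 10^(3.80/10) = 2.399, G_4 = 10^(22.7/10) = 186.2
Friis cascade:
  F = 2.443 + (3.119 − 1)/0.4093 + (2.864 − 1)/16.29 + (2.399 − 1)/7.925 = 7.912
NF = 10 log₁₀(7.912) = 8.98 dB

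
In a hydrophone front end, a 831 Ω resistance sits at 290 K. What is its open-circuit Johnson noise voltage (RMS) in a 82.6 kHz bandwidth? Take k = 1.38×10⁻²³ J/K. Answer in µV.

V_n = √(4kTRB)
4kTRB = 4 × 1.38×10⁻²³ × 290 × 8.31×10² × 8.26×10⁴ = 1.10×10⁻¹² V²
V_n = √(1.10×10⁻¹²) = 1.05×10⁻⁶ V = 1.05 µV

1.05 µV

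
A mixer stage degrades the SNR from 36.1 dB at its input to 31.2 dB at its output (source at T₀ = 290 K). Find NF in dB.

NF (dB) = SNR_in(dB) − SNR_out(dB) when the source is at T₀
NF = 36.1 − 31.2 = 4.9 dB

4.9 dB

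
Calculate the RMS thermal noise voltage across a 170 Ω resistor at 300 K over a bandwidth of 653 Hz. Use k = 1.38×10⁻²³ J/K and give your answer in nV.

V_n = √(4kTRB)
4kTRB = 4 × 1.38×10⁻²³ × 300 × 1.70×10² × 6.53×10² = 1.84×10⁻¹⁵ V²
V_n = √(1.84×10⁻¹⁵) = 4.29×10⁻⁸ V = 42.9 nV

42.9 nV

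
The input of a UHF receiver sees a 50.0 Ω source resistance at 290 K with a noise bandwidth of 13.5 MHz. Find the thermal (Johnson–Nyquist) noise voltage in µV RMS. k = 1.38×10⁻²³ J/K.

3.29 µV

V_n = √(4kTRB)
4kTRB = 4 × 1.38×10⁻²³ × 290 × 5.00×10¹ × 1.35×10⁷ = 1.08×10⁻¹¹ V²
V_n = √(1.08×10⁻¹¹) = 3.29×10⁻⁶ V = 3.29 µV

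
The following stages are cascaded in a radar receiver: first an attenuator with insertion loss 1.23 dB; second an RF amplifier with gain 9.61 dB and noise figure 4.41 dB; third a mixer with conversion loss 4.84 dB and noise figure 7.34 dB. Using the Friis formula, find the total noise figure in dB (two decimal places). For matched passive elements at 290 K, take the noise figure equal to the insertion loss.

6.34 dB

Convert to linear (a loss of L dB is a gain of −L dB): F_i = 10^(NF_i/10), G_i = 10^(G_i,dB/10)
  Stage 1: F_1 = 10^(1.23/10) = 1.327, G_1 = 10^(−1.23/10) = 0.7534
  Stage 2: F_2 = 10^(4.41/10) = 2.761, G_2 = 10^(9.61/10) = 9.141
  Stage 3: F_3 = 10^(7.34/10) = 5.420, G_3 = 10^(−4.84/10) = 0.3281
Friis cascade:
  F = 1.327 + (2.761 − 1)/0.7534 + (5.420 − 1)/6.887 = 4.306
NF = 10 log₁₀(4.306) = 6.34 dB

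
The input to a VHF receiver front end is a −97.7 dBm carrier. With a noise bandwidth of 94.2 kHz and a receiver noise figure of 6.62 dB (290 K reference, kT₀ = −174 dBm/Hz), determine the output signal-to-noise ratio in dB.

Noise floor: N = −174 + 10 log₁₀(B) + NF
10 log₁₀(9.42×10⁴) = 49.74 dB
N = −174 + 49.74 + 6.62 = −117.64 dBm
SNR = P_sig − N = −97.7 − (−117.64) = 19.94 dB → 19.9 dB

19.9 dB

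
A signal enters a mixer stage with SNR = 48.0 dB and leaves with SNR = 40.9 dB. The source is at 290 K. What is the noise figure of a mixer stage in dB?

7.1 dB

NF (dB) = SNR_in(dB) − SNR_out(dB) when the source is at T₀
NF = 48.0 − 40.9 = 7.1 dB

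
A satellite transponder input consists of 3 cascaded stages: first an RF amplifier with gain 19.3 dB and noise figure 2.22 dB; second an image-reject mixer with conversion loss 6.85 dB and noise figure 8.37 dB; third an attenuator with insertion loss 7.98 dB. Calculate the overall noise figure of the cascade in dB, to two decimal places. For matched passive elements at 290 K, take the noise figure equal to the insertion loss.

3.09 dB

Convert to linear (a loss of L dB is a gain of −L dB): F_i = 10^(NF_i/10), G_i = 10^(G_i,dB/10)
  Stage 1: F_1 = 10^(2.22/10) = 1.667, G_1 = 10^(19.3/10) = 85.11
  Stage 2: F_2 = 10^(8.37/10) = 6.871, G_2 = 10^(−6.85/10) = 0.2065
  Stage 3: F_3 = 10^(7.98/10) = 6.281, G_3 = 10^(−7.98/10) = 0.1592
Friis cascade:
  F = 1.667 + (6.871 − 1)/85.11 + (6.281 − 1)/17.58 = 2.037
NF = 10 log₁₀(2.037) = 3.09 dB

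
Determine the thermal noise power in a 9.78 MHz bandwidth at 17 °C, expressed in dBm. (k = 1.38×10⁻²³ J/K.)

−104.1 dBm

T = 17 °C + 273.15 = 290.15 K
P_n = kTB = 1.38×10⁻²³ × 290.15 × 9.78×10⁶ = 3.92×10⁻¹⁴ W
In dBm: 10 log₁₀(3.92×10⁻¹⁴ / 10⁻³) = −104.1 dBm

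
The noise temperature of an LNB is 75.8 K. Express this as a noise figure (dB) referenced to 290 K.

1.01 dB

F = 1 + T_e/T₀ = 1 + 75.8/290 = 1.26138
NF = 10 log₁₀(1.26138) = 1.01 dB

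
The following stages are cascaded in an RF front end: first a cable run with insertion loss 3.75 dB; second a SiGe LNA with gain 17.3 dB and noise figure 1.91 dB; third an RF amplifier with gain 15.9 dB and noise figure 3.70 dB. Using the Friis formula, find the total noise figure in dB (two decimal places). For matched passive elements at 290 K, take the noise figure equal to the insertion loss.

5.73 dB

Convert to linear (a loss of L dB is a gain of −L dB): F_i = 10^(NF_i/10), G_i = 10^(G_i,dB/10)
  Stage 1: F_1 = 10^(3.75/10) = 2.371, G_1 = 10^(−3.75/10) = 0.4217
  Stage 2: F_2 = 10^(1.91/10) = 1.552, G_2 = 10^(17.3/10) = 53.70
  Stage 3: F_3 = 10^(3.70/10) = 2.344, G_3 = 10^(15.9/10) = 38.90
Friis cascade:
  F = 2.371 + (1.552 − 1)/0.4217 + (2.344 − 1)/22.65 = 3.741
NF = 10 log₁₀(3.741) = 5.73 dB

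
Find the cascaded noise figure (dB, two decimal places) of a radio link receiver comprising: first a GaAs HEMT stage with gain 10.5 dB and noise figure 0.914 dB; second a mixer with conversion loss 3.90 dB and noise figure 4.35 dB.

Convert to linear (a loss of L dB is a gain of −L dB): F_i = 10^(NF_i/10), G_i = 10^(G_i,dB/10)
  Stage 1: F_1 = 10^(0.914/10) = 1.234, G_1 = 10^(10.5/10) = 11.22
  Stage 2: F_2 = 10^(4.35/10) = 2.723, G_2 = 10^(−3.90/10) = 0.4074
Friis cascade:
  F = 1.234 + (2.723 − 1)/11.22 = 1.388
NF = 10 log₁₀(1.388) = 1.42 dB

1.42 dB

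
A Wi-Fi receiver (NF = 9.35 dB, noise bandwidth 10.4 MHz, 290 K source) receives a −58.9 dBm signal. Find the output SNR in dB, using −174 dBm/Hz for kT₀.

35.6 dB

Noise floor: N = −174 + 10 log₁₀(B) + NF
10 log₁₀(1.04×10⁷) = 70.17 dB
N = −174 + 70.17 + 9.35 = −94.48 dBm
SNR = P_sig − N = −58.9 − (−94.48) = 35.58 dB → 35.6 dB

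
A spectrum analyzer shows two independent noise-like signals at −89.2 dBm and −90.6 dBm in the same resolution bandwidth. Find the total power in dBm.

−86.8 dBm

Convert to linear, add, convert back:
P₁ = 1.20×10⁻¹² W, P₂ = 8.71×10⁻¹³ W
P_tot = 2.07×10⁻¹² W → 10 log₁₀(P_tot / 10⁻³) = −86.8 dBm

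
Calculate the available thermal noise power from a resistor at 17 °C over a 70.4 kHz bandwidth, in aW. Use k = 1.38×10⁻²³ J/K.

T = 17 °C + 273.15 = 290.15 K
P_n = kTB = 1.38×10⁻²³ × 290.15 × 7.04×10⁴ = 2.82×10⁻¹⁶ W = 282 aW

282 aW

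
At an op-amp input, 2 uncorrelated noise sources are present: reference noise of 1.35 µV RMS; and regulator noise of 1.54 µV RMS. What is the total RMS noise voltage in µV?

Uncorrelated sources add in power (mean-square): V_tot = √(ΣV_i²)
V_tot = √[(1.35×10⁻⁶)² + (1.54×10⁻⁶)²] = 2.05×10⁻⁶ V = 2.05 µV

2.05 µV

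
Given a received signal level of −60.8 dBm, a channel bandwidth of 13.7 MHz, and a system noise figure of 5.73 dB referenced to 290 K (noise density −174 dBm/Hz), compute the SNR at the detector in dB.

36.1 dB

Noise floor: N = −174 + 10 log₁₀(B) + NF
10 log₁₀(1.37×10⁷) = 71.37 dB
N = −174 + 71.37 + 5.73 = −96.90 dBm
SNR = P_sig − N = −60.8 − (−96.90) = 36.10 dB → 36.1 dB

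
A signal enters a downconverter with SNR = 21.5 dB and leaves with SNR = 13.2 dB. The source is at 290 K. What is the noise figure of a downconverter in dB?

NF (dB) = SNR_in(dB) − SNR_out(dB) when the source is at T₀
NF = 21.5 − 13.2 = 8.3 dB

8.3 dB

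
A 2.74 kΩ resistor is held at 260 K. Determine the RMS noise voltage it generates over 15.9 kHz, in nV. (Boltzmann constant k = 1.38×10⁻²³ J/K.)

791 nV

V_n = √(4kTRB)
4kTRB = 4 × 1.38×10⁻²³ × 260 × 2.74×10³ × 1.59×10⁴ = 6.25×10⁻¹³ V²
V_n = √(6.25×10⁻¹³) = 7.91×10⁻⁷ V = 791 nV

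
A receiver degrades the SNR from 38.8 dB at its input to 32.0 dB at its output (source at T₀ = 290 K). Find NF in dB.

6.8 dB

NF (dB) = SNR_in(dB) − SNR_out(dB) when the source is at T₀
NF = 38.8 − 32.0 = 6.8 dB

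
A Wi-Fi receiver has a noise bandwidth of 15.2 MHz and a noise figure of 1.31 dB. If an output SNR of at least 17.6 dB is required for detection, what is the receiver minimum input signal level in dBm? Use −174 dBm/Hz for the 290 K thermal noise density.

−83.3 dBm

Sensitivity = −174 + 10 log₁₀(B) + NF + SNR_min
= −174 + 71.82 + 1.31 + 17.6
= −83.27 dBm → −83.3 dBm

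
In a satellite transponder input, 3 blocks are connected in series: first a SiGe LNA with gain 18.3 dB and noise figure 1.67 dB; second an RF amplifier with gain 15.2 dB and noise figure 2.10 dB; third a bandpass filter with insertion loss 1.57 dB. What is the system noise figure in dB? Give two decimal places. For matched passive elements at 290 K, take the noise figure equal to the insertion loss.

1.70 dB

Convert to linear (a loss of L dB is a gain of −L dB): F_i = 10^(NF_i/10), G_i = 10^(G_i,dB/10)
  Stage 1: F_1 = 10^(1.67/10) = 1.469, G_1 = 10^(18.3/10) = 67.61
  Stage 2: F_2 = 10^(2.10/10) = 1.622, G_2 = 10^(15.2/10) = 33.11
  Stage 3: F_3 = 10^(1.57/10) = 1.435, G_3 = 10^(−1.57/10) = 0.6966
Friis cascade:
  F = 1.469 + (1.622 − 1)/67.61 + (1.435 − 1)/2239 = 1.478
NF = 10 log₁₀(1.478) = 1.70 dB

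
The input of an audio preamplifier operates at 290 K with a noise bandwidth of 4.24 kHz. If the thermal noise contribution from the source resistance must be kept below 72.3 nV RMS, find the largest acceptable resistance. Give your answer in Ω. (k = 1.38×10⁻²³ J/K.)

77.0 Ω

Johnson–Nyquist: V_n = √(4kTRB) ⇒ R = V_n² / (4kTB)
4kTB = 4 × 1.38×10⁻²³ × 290 × 4.24×10³ = 6.79×10⁻¹⁷
R = (7.23×10⁻⁸)² / 6.79×10⁻¹⁷ = 7.70×10¹ Ω = 77.0 Ω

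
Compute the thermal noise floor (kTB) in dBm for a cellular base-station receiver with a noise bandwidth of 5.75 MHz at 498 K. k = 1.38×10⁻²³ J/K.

P_n = kTB = 1.38×10⁻²³ × 498 × 5.75×10⁶ = 3.95×10⁻¹⁴ W
In dBm: 10 log₁₀(3.95×10⁻¹⁴ / 10⁻³) = −104.0 dBm

−104.0 dBm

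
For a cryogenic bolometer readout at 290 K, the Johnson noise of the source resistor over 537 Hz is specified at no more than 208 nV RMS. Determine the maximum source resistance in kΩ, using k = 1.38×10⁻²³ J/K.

5.03 kΩ

Johnson–Nyquist: V_n = √(4kTRB) ⇒ R = V_n² / (4kTB)
4kTB = 4 × 1.38×10⁻²³ × 290 × 5.37×10² = 8.60×10⁻¹⁸
R = (2.08×10⁻⁷)² / 8.60×10⁻¹⁸ = 5.03×10³ Ω = 5.03 kΩ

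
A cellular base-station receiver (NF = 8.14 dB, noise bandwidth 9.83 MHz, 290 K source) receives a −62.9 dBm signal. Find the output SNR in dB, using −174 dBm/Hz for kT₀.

33.0 dB

Noise floor: N = −174 + 10 log₁₀(B) + NF
10 log₁₀(9.83×10⁶) = 69.93 dB
N = −174 + 69.93 + 8.14 = −95.93 dBm
SNR = P_sig − N = −62.9 − (−95.93) = 33.03 dB → 33.0 dB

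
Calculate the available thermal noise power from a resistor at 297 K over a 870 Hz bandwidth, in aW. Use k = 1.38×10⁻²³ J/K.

P_n = kTB = 1.38×10⁻²³ × 297 × 8.70×10² = 3.57×10⁻¹⁸ W = 3.57 aW

3.57 aW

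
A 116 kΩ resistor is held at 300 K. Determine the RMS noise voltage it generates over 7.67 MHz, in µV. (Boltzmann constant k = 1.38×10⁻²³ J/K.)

121 µV

V_n = √(4kTRB)
4kTRB = 4 × 1.38×10⁻²³ × 300 × 1.16×10⁵ × 7.67×10⁶ = 1.47×10⁻⁸ V²
V_n = √(1.47×10⁻⁸) = 1.21×10⁻⁴ V = 121 µV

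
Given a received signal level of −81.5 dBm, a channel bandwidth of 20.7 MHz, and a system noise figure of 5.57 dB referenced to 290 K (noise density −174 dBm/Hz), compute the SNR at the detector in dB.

13.8 dB

Noise floor: N = −174 + 10 log₁₀(B) + NF
10 log₁₀(2.07×10⁷) = 73.16 dB
N = −174 + 73.16 + 5.57 = −95.27 dBm
SNR = P_sig − N = −81.5 − (−95.27) = 13.77 dB → 13.8 dB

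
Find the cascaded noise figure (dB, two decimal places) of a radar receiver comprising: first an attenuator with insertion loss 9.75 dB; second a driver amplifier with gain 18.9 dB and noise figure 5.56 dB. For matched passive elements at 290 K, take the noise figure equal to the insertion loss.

15.31 dB

Convert to linear (a loss of L dB is a gain of −L dB): F_i = 10^(NF_i/10), G_i = 10^(G_i,dB/10)
  Stage 1: F_1 = 10^(9.75/10) = 9.441, G_1 = 10^(−9.75/10) = 0.1059
  Stage 2: F_2 = 10^(5.56/10) = 3.597, G_2 = 10^(18.9/10) = 77.62
Friis cascade:
  F = 9.441 + (3.597 − 1)/0.1059 = 33.96
NF = 10 log₁₀(33.96) = 15.31 dB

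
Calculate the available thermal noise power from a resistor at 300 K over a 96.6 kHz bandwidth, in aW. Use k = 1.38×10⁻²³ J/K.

400 aW

P_n = kTB = 1.38×10⁻²³ × 300 × 9.66×10⁴ = 4.00×10⁻¹⁶ W = 400 aW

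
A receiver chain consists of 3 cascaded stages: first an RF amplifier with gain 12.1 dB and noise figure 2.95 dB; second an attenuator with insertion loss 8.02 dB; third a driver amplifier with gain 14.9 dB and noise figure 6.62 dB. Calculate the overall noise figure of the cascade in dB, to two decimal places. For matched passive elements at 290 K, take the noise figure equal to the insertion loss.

Convert to linear (a loss of L dB is a gain of −L dB): F_i = 10^(NF_i/10), G_i = 10^(G_i,dB/10)
  Stage 1: F_1 = 10^(2.95/10) = 1.972, G_1 = 10^(12.1/10) = 16.22
  Stage 2: F_2 = 10^(8.02/10) = 6.339, G_2 = 10^(−8.02/10) = 0.1578
  Stage 3: F_3 = 10^(6.62/10) = 4.592, G_3 = 10^(14.9/10) = 30.90
Friis cascade:
  F = 1.972 + (6.339 − 1)/16.22 + (4.592 − 1)/2.559 = 3.705
NF = 10 log₁₀(3.705) = 5.69 dB

5.69 dB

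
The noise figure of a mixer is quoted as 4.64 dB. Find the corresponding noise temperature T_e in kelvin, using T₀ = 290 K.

554 K

F = 10^(4.64/10) = 2.91072
T_e = (F − 1)·T₀ = (2.91072 − 1) × 290 = 554 K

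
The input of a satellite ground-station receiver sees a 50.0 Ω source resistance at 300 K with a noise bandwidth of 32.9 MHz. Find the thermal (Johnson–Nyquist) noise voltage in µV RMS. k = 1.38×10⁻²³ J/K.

V_n = √(4kTRB)
4kTRB = 4 × 1.38×10⁻²³ × 300 × 5.00×10¹ × 3.29×10⁷ = 2.72×10⁻¹¹ V²
V_n = √(2.72×10⁻¹¹) = 5.22×10⁻⁶ V = 5.22 µV

5.22 µV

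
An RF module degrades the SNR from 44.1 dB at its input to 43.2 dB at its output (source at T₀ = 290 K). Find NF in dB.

NF (dB) = SNR_in(dB) − SNR_out(dB) when the source is at T₀
NF = 44.1 − 43.2 = 0.9 dB

0.9 dB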